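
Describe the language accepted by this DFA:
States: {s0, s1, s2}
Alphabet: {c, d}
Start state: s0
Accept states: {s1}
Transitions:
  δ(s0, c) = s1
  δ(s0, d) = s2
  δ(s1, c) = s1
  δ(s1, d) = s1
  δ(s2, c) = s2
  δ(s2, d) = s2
Testing a few strings:
  'd' → reject
  'cdc' → accept
  'c' → accept
  'ccc' → accept
State roles: s0=no input read; s1=started with c; s2=started with d (dead)
All strings over {c,d} starting with c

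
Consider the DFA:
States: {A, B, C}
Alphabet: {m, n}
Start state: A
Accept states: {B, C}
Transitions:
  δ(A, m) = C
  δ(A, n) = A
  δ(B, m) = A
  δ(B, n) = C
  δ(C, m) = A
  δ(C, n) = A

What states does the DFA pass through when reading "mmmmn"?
read 'm': A → C
  read 'm': C → A
  read 'm': A → C
  read 'm': C → A
  read 'n': A → A
A -> C -> A -> C -> A -> A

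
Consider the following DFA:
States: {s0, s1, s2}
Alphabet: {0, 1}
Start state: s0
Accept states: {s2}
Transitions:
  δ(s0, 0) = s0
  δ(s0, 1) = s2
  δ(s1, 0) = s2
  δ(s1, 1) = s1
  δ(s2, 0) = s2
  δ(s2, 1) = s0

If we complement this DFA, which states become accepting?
Complement accept states = All states \ Original accept states
= {s0, s1, s2} \ {s2}
{s0, s1}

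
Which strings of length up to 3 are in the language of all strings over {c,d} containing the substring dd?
dd, cdd, ddc, ddd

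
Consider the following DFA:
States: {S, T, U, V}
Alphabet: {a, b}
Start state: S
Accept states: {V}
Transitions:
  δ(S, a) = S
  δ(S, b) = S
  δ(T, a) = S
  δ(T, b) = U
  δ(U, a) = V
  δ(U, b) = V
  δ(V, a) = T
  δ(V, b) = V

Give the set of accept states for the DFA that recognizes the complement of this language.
Complement accept states = All states \ Original accept states
= {S, T, U, V} \ {V}
{S, T, U}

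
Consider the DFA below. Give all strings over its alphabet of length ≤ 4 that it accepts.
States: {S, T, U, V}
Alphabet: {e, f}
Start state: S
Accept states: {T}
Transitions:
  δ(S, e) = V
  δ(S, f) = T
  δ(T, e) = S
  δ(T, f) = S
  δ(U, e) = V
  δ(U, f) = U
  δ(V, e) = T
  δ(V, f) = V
f, ee, efe, fef, fff, eeef, eeff, effe, feee, ffee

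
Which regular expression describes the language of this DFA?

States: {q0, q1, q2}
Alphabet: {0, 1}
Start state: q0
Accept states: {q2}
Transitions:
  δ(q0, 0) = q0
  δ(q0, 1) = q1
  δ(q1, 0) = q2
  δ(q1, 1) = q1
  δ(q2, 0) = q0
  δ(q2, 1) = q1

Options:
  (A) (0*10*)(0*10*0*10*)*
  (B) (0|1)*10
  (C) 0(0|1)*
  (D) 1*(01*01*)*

Check each option against the DFA on short strings; one disagreement eliminates an option:
  (A) (0*10*)(0*10*0*10*)*: on '1' the DFA goes q0 → q1 and rejects (q1 ∉ Accept), but the regex matches it → eliminate
  (B) (0|1)*10: agrees with the DFA on every string of length ≤ 6
  (C) 0(0|1)*: on '0' the DFA goes q0 → q0 and rejects (q0 ∉ Accept), but the regex matches it → eliminate
  (D) 1*(01*01*)*: on ε the DFA stays in q0 and rejects (q0 ∉ Accept), but the regex matches it → eliminate
Only (B) is consistent with the DFA.
(B) (0|1)*10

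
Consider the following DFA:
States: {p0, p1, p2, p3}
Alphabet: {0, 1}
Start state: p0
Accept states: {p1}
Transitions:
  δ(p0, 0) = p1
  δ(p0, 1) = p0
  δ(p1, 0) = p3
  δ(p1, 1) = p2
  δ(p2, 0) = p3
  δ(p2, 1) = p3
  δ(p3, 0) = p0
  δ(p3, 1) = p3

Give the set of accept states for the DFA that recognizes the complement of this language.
Complement accept states = All states \ Original accept states
= {p0, p1, p2, p3} \ {p1}
{p0, p2, p3}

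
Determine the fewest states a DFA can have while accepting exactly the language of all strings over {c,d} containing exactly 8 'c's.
By Myhill–Nerode, count the distinguishable equivalence classes: 10 classes — having seen 0, 1, …, 8, or >8 copies of 'c'; the count-8 class is the only accepting one and >8 is dead.
10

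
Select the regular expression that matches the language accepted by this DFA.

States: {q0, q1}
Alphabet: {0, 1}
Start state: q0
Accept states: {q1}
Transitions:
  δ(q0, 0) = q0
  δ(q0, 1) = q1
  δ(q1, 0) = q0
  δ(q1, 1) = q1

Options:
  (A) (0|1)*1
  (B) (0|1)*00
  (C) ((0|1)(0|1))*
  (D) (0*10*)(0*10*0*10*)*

Check each option against the DFA on short strings; one disagreement eliminates an option:
  (A) (0|1)*1: agrees with the DFA on every string of length ≤ 6
  (B) (0|1)*00: on '1' the DFA goes q0 → q1 and accepts (q1 ∈ Accept), but the regex does not match it → eliminate
  (C) ((0|1)(0|1))*: on ε the DFA stays in q0 and rejects (q0 ∉ Accept), but the regex matches it → eliminate
  (D) (0*10*)(0*10*0*10*)*: on '10' the DFA goes q0 → q1 → q0 and rejects (q0 ∉ Accept), but the regex matches it → eliminate
Only (A) is consistent with the DFA.
(A) (0|1)*1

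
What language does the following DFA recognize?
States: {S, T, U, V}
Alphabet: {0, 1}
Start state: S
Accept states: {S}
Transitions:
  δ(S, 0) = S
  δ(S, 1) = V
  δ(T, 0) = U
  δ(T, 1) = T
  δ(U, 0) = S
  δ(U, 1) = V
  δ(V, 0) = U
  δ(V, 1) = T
Testing a few strings:
  '1' → reject
  '01' → reject
  '0' → accept
  '10' → reject
State roles: S=value ≡ 0 (mod 4); T=value ≡ 3 (mod 4); U=value ≡ 2 (mod 4); V=value ≡ 1 (mod 4)
All binary strings representing a multiple of 4 (read in base 2; leading zeros allowed and ε counts as 0)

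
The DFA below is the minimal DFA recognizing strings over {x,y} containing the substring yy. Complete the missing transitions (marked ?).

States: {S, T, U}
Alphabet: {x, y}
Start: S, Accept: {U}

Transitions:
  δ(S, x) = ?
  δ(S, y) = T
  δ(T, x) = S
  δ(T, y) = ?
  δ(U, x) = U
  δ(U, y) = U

From the language and accept set, identify what each state tracks — S: no progress toward yy; T: one trailing y; U: substring yy seen.
Each missing δ(q, a) is the state matching the new tracked value after reading a.
δ(S, x) = S; δ(T, y) = U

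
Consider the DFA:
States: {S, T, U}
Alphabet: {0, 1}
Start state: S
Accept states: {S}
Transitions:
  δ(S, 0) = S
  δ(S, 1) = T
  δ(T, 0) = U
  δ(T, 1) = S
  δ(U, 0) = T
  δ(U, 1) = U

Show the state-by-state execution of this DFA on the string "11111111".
read '1': S → T
  read '1': T → S
  read '1': S → T
  read '1': T → S
  read '1': S → T
  read '1': T → S
  read '1': S → T
  read '1': T → S
S -> T -> S -> T -> S -> T -> S -> T -> S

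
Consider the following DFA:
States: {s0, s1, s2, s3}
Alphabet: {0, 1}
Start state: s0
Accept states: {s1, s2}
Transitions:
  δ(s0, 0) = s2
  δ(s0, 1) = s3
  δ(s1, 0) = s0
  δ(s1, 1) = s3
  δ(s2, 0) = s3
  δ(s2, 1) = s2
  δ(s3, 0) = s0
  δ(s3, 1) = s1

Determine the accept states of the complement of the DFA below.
Complement accept states = All states \ Original accept states
= {s0, s1, s2, s3} \ {s1, s2}
{s0, s3}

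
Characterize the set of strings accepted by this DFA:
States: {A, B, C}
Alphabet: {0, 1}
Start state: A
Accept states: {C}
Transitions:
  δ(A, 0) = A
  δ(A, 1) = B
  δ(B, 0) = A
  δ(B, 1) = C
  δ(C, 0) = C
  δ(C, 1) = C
Testing a few strings:
  '001' → reject
  '10' → reject
  '1' → reject
  '1011' → accept
State roles: A=no progress toward 11; B=one trailing 1; C=substring 11 seen
All binary strings containing the substring 11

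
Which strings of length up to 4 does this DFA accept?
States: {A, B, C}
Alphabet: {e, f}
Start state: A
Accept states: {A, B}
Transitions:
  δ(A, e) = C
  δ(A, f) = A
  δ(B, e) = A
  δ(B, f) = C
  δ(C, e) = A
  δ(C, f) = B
ε, f, ee, ef, ff, eef, efe, fee, fef, fff, eeee, eeef, eeff, efef, effe, efff, feef, fefe, ffee, ffef, ffff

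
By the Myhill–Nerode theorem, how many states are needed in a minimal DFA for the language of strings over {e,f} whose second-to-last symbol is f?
By Myhill–Nerode, count the distinguishable equivalence classes: 2^2 = 4 classes — the DFA must remember the last 2 symbols read; every pair of distinct length-2 suffixes is distinguishable by some continuation.
4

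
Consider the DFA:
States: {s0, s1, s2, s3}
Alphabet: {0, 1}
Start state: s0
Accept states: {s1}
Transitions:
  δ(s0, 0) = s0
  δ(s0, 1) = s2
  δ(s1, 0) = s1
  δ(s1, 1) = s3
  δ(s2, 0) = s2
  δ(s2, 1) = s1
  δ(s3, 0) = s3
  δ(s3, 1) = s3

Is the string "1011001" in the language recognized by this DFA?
Processing string "1011001":
  s0 --1--> s2
  s2 --0--> s2
  s2 --1--> s1
  s1 --1--> s3
  s3 --0--> s3
  s3 --0--> s3
  s3 --1--> s3
Final state: s3
Accept states: {s1}
No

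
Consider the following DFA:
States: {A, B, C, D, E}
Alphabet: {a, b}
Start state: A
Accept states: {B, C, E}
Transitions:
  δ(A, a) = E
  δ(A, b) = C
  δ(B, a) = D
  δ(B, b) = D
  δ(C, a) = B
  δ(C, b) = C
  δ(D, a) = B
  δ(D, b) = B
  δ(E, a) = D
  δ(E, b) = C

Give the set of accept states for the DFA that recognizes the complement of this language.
Complement accept states = All states \ Original accept states
= {A, B, C, D, E} \ {B, C, E}
{A, D}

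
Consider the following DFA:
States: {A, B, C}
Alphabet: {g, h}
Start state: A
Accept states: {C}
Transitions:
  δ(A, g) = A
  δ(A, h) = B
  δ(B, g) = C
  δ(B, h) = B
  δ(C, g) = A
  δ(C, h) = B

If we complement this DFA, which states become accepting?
Complement accept states = All states \ Original accept states
= {A, B, C} \ {C}
{A, B}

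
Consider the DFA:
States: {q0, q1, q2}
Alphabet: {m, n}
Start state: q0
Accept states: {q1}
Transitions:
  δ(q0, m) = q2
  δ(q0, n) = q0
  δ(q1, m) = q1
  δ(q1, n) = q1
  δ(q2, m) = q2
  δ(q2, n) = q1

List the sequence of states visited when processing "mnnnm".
read 'm': q0 → q2
  read 'n': q2 → q1
  read 'n': q1 → q1
  read 'n': q1 → q1
  read 'm': q1 → q1
q0 -> q2 -> q1 -> q1 -> q1 -> q1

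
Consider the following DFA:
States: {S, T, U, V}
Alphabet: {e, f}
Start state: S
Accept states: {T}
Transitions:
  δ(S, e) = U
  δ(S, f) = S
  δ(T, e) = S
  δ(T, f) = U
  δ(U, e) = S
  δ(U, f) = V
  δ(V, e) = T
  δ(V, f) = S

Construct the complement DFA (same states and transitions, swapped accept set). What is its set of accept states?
Complement accept states = All states \ Original accept states
= {S, T, U, V} \ {T}
{S, U, V}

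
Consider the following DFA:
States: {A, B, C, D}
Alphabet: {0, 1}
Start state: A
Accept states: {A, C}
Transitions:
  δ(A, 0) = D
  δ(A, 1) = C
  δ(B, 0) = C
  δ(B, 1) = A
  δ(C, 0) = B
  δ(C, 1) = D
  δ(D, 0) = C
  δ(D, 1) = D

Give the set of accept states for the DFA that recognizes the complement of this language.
Complement accept states = All states \ Original accept states
= {A, B, C, D} \ {A, C}
{B, D}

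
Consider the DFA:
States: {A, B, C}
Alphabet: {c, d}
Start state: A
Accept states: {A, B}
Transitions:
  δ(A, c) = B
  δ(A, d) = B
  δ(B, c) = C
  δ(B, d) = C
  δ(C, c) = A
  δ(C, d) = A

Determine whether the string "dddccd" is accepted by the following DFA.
Processing string "dddccd":
  A --d--> B
  B --d--> C
  C --d--> A
  A --c--> B
  B --c--> C
  C --d--> A
Final state: A
Accept states: {A, B}
Yes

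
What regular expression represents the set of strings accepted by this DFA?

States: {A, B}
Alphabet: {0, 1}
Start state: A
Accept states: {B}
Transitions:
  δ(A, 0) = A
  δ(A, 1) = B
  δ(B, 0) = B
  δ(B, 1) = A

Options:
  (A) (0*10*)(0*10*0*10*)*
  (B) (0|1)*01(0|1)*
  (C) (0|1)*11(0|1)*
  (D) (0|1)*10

Check each option against the DFA on short strings; one disagreement eliminates an option:
  (A) (0*10*)(0*10*0*10*)*: agrees with the DFA on every string of length ≤ 6
  (B) (0|1)*01(0|1)*: on '1' the DFA goes A → B and accepts (B ∈ Accept), but the regex does not match it → eliminate
  (C) (0|1)*11(0|1)*: on '1' the DFA goes A → B and accepts (B ∈ Accept), but the regex does not match it → eliminate
  (D) (0|1)*10: on '1' the DFA goes A → B and accepts (B ∈ Accept), but the regex does not match it → eliminate
Only (A) is consistent with the DFA.
(A) (0*10*)(0*10*0*10*)*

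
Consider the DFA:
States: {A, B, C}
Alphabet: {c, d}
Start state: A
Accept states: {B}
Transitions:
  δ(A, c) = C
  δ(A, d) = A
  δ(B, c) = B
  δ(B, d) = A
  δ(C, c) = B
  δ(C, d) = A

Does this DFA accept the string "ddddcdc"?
Processing string "ddddcdc":
  A --d--> A
  A --d--> A
  A --d--> A
  A --d--> A
  A --c--> C
  C --d--> A
  A --c--> C
Final state: C
Accept states: {B}
No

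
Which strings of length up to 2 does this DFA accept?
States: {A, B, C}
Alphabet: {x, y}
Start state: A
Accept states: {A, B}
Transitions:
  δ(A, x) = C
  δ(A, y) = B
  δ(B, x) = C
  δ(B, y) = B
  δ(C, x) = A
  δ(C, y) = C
ε, y, xx, yy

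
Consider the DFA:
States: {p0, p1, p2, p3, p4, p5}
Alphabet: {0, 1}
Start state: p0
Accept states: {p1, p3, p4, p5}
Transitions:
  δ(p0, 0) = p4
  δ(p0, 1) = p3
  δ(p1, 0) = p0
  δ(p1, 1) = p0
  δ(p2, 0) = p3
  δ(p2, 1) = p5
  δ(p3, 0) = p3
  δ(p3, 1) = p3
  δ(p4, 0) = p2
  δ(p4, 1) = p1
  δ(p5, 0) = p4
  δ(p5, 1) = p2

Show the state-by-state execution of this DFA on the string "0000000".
read '0': p0 → p4
  read '0': p4 → p2
  read '0': p2 → p3
  read '0': p3 → p3
  read '0': p3 → p3
  read '0': p3 → p3
  read '0': p3 → p3
p0 -> p4 -> p2 -> p3 -> p3 -> p3 -> p3 -> p3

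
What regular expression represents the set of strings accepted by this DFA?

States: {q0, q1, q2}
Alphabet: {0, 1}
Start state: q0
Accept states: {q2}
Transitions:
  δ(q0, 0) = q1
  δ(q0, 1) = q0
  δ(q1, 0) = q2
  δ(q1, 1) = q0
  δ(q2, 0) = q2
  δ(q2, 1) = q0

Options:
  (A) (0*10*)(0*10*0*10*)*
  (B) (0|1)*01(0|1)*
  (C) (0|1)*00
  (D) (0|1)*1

Check each option against the DFA on short strings; one disagreement eliminates an option:
  (A) (0*10*)(0*10*0*10*)*: on '1' the DFA goes q0 → q0 and rejects (q0 ∉ Accept), but the regex matches it → eliminate
  (B) (0|1)*01(0|1)*: on '00' the DFA goes q0 → q1 → q2 and accepts (q2 ∈ Accept), but the regex does not match it → eliminate
  (C) (0|1)*00: agrees with the DFA on every string of length ≤ 6
  (D) (0|1)*1: on '1' the DFA goes q0 → q0 and rejects (q0 ∉ Accept), but the regex matches it → eliminate
Only (C) is consistent with the DFA.
(C) (0|1)*00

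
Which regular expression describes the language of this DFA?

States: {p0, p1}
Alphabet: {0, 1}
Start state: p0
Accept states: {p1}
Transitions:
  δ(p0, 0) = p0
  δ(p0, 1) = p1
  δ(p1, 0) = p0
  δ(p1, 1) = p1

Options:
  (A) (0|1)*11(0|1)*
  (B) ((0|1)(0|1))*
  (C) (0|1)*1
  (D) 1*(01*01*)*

Check each option against the DFA on short strings; one disagreement eliminates an option:
  (A) (0|1)*11(0|1)*: on '1' the DFA goes p0 → p1 and accepts (p1 ∈ Accept), but the regex does not match it → eliminate
  (B) ((0|1)(0|1))*: on ε the DFA stays in p0 and rejects (p0 ∉ Accept), but the regex matches it → eliminate
  (C) (0|1)*1: agrees with the DFA on every string of length ≤ 6
  (D) 1*(01*01*)*: on ε the DFA stays in p0 and rejects (p0 ∉ Accept), but the regex matches it → eliminate
Only (C) is consistent with the DFA.
(C) (0|1)*1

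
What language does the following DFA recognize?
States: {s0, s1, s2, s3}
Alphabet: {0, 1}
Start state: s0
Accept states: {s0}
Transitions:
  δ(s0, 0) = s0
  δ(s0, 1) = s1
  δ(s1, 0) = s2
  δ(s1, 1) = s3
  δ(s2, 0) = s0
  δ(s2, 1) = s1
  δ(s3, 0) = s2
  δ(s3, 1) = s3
Testing a few strings:
  '0' → accept
  '1' → reject
  '1110' → reject
  '010' → reject
State roles: s0=value ≡ 0 (mod 4); s1=value ≡ 1 (mod 4); s2=value ≡ 2 (mod 4); s3=value ≡ 3 (mod 4)
All binary strings representing a multiple of 4 (read in base 2; leading zeros allowed and ε counts as 0)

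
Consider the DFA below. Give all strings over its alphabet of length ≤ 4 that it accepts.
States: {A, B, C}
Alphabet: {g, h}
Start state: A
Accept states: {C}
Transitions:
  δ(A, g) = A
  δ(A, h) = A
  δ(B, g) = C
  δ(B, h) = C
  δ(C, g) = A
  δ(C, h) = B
None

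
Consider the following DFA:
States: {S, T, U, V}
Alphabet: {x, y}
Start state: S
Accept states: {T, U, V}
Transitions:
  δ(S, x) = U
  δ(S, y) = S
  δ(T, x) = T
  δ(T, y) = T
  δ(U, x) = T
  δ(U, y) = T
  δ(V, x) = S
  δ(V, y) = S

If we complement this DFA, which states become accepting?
Complement accept states = All states \ Original accept states
= {S, T, U, V} \ {T, U, V}
{S}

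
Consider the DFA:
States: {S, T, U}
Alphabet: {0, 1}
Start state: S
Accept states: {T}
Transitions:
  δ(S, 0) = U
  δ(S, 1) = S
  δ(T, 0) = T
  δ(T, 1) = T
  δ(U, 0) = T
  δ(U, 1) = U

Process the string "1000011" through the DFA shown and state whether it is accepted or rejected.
Processing string "1000011":
  S --1--> S
  S --0--> U
  U --0--> T
  T --0--> T
  T --0--> T
  T --1--> T
  T --1--> T
Final state: T
Accept states: {T}
Yes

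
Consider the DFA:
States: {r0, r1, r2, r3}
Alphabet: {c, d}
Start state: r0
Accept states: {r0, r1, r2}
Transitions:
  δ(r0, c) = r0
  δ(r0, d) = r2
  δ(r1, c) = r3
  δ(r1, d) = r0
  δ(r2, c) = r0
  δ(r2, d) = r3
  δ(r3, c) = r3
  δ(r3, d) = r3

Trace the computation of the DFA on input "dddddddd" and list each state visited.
read 'd': r0 → r2
  read 'd': r2 → r3
  read 'd': r3 → r3
  read 'd': r3 → r3
  read 'd': r3 → r3
  read 'd': r3 → r3
  read 'd': r3 → r3
  read 'd': r3 → r3
r0 -> r2 -> r3 -> r3 -> r3 -> r3 -> r3 -> r3 -> r3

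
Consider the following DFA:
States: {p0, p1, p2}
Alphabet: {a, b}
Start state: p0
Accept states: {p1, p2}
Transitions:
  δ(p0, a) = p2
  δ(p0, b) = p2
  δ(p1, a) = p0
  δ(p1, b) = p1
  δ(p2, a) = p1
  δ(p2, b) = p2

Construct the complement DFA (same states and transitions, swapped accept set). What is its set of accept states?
Complement accept states = All states \ Original accept states
= {p0, p1, p2} \ {p1, p2}
{p0}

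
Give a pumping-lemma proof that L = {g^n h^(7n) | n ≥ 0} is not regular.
Assume L is regular with pumping length p. Idea: pumping the g-block breaks the 1:7 ratio.
Choose s = g^p h^(7p) (length 8p ≥ p). By the pumping lemma, s = xyz with |xy| ≤ p, |y| > 0, so y = g^k with k ≥ 1. Then xy²z = g^(p+k) h^(7p). For this to be in L we would need 7p = 7(p+k), i.e. 7k = 0, contradicting k ≥ 1. So xy²z ∉ L.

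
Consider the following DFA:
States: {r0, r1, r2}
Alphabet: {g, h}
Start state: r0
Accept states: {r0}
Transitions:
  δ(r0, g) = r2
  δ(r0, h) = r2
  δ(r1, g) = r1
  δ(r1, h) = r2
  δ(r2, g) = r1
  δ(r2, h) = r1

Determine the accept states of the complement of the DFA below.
Complement accept states = All states \ Original accept states
= {r0, r1, r2} \ {r0}
{r1, r2}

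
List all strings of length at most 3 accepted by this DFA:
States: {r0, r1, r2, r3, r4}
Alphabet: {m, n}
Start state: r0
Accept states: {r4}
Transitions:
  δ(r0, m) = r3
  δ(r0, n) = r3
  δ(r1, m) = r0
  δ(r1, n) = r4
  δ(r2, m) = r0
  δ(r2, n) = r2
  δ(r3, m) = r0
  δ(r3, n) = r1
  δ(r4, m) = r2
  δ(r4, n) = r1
mnn, nnn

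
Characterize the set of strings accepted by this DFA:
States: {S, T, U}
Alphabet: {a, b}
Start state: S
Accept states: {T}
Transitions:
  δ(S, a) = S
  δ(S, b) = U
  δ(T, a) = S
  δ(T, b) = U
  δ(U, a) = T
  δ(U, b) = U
Testing a few strings:
  'ab' → reject
  'bab' → reject
  'aa' → reject
  'a' → reject
State roles: S=no suffix match; T=suffix is ba; U=one trailing b
All strings over {a,b} ending with ba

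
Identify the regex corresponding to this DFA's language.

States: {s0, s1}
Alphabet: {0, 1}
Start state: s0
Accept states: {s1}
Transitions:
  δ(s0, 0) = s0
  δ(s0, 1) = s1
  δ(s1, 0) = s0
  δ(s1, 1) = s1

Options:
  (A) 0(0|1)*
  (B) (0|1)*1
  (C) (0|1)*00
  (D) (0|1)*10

Check each option against the DFA on short strings; one disagreement eliminates an option:
  (A) 0(0|1)*: on '0' the DFA goes s0 → s0 and rejects (s0 ∉ Accept), but the regex matches it → eliminate
  (B) (0|1)*1: agrees with the DFA on every string of length ≤ 6
  (C) (0|1)*00: on '1' the DFA goes s0 → s1 and accepts (s1 ∈ Accept), but the regex does not match it → eliminate
  (D) (0|1)*10: on '1' the DFA goes s0 → s1 and accepts (s1 ∈ Accept), but the regex does not match it → eliminate
Only (B) is consistent with the DFA.
(B) (0|1)*1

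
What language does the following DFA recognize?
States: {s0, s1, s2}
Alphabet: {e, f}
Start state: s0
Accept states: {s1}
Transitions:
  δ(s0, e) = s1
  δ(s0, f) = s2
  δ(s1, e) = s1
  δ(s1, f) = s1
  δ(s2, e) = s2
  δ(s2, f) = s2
Testing a few strings:
  'ee' → accept
  'fee' → reject
  'fff' → reject
  'fe' → reject
State roles: s0=no input read; s1=started with e; s2=started with f (dead)
All strings over {e,f} starting with e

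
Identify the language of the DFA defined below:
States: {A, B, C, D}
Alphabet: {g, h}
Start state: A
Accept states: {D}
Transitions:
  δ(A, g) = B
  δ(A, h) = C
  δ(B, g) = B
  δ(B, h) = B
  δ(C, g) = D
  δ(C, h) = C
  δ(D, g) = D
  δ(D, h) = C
Testing a few strings:
  'h' → reject
  'gghg' → reject
  'gh' → reject
  'g' → reject
State roles: A=no input read; B=started with g (dead); C=started with h, last symbol h; D=started with h, last symbol g
All strings over {g,h} that start with h and end with g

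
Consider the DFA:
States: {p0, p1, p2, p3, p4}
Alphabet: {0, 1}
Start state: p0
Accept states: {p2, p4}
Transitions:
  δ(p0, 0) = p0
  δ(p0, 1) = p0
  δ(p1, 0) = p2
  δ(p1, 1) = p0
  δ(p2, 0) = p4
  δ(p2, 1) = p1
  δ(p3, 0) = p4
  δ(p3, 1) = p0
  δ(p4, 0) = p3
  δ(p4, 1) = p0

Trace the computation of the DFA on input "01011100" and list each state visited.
read '0': p0 → p0
  read '1': p0 → p0
  read '0': p0 → p0
  read '1': p0 → p0
  read '1': p0 → p0
  read '1': p0 → p0
  read '0': p0 → p0
  read '0': p0 → p0
p0 -> p0 -> p0 -> p0 -> p0 -> p0 -> p0 -> p0 -> p0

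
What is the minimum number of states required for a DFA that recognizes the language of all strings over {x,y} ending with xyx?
By Myhill–Nerode, count the distinguishable equivalence classes: 4 classes — one per longest suffix of the input that is a prefix of 'xyx' (lengths 0 through 3); only the length-3 class is accepting.
4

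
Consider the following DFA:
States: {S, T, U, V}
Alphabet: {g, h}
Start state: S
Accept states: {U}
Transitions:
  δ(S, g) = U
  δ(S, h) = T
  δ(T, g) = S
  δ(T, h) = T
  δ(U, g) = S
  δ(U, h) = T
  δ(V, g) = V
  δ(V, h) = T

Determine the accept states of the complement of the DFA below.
Complement accept states = All states \ Original accept states
= {S, T, U, V} \ {U}
{S, T, V}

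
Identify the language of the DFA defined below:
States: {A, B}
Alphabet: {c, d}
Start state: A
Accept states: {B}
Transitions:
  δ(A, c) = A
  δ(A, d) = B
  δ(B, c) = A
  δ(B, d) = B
Testing a few strings:
  'c' → reject
  'cd' → accept
  'ddd' → accept
  'dc' → reject
State roles: A=last symbol not d; B=last symbol is d
All strings over {c,d} ending with d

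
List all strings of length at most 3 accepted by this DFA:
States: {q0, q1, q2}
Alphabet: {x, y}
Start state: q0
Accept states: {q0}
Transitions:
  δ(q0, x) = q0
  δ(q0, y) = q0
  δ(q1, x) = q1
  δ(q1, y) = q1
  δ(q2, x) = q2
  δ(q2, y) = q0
ε, x, y, xx, xy, yx, yy, xxx, xxy, xyx, xyy, yxx, yxy, yyx, yyy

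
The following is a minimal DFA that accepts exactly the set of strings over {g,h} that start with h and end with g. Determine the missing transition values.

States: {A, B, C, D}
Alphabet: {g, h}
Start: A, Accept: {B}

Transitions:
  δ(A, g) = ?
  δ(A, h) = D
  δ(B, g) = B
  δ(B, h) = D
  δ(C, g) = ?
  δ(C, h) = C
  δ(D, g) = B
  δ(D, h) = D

From the language and accept set, identify what each state tracks — A: no input read; B: started with h, last symbol g; C: started with g (dead); D: started with h, last symbol h.
Each missing δ(q, a) is the state matching the new tracked value after reading a.
δ(A, g) = C; δ(C, g) = C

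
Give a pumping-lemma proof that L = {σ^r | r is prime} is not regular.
Assume L is regular with pumping length p. Idea: pumping by a suitable count produces a composite length.
Let q be a prime with q ≥ p and choose s = σ^q ∈ L. By the pumping lemma, s = xyz with |xy| ≤ p, |y| = k ≥ 1. Take i = q+1: |xy^(q+1)z| = q + q·k = q(1+k). Since q ≥ 2 and 1+k ≥ 2, q(1+k) is composite, so xy^(q+1)z ∉ L.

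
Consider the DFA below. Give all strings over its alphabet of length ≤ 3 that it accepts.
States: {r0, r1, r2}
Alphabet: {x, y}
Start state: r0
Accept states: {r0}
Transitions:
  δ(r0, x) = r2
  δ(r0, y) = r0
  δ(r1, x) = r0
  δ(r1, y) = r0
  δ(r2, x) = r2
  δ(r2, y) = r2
ε, y, yy, yyy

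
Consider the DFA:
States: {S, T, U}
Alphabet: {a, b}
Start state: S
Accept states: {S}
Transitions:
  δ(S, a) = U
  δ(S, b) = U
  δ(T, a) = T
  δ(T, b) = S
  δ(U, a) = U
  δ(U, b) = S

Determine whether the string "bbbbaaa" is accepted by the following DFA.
Processing string "bbbbaaa":
  S --b--> U
  U --b--> S
  S --b--> U
  U --b--> S
  S --a--> U
  U --a--> U
  U --a--> U
Final state: U
Accept states: {S}
No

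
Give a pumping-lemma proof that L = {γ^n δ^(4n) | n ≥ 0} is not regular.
Assume L is regular with pumping length p. Idea: pumping the γ-block breaks the 1:4 ratio.
Choose s = γ^p δ^(4p) (length 5p ≥ p). By the pumping lemma, s = xyz with |xy| ≤ p, |y| > 0, so y = γ^k with k ≥ 1. Then xy²z = γ^(p+k) δ^(4p). For this to be in L we would need 4p = 4(p+k), i.e. 4k = 0, contradicting k ≥ 1. So xy²z ∉ L.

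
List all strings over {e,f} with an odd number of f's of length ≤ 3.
f, ef, fe, eef, efe, fee, fff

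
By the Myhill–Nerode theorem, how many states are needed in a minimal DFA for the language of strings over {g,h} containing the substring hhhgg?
By Myhill–Nerode, count the distinguishable equivalence classes: 6 classes — one per longest suffix of the input that is a prefix of 'hhhgg' (lengths 0 through 4), plus an absorbing 'already seen hhhgg' class.
6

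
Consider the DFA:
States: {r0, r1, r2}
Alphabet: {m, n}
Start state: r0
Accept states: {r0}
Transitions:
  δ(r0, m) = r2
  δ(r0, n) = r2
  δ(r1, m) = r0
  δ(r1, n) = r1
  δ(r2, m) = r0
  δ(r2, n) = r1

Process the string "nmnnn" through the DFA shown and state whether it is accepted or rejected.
Processing string "nmnnn":
  r0 --n--> r2
  r2 --m--> r0
  r0 --n--> r2
  r2 --n--> r1
  r1 --n--> r1
Final state: r1
Accept states: {r0}
No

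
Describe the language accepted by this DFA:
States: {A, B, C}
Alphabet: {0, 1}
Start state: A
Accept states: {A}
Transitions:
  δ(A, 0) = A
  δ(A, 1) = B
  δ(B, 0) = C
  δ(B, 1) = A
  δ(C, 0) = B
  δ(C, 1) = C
Testing a few strings:
  '0010' → reject
  '1' → reject
  '10' → reject
  '100' → reject
State roles: A=value ≡ 0 (mod 3); B=value ≡ 1 (mod 3); C=value ≡ 2 (mod 3)
All binary strings representing a multiple of 3 (read in base 2; leading zeros allowed and ε counts as 0)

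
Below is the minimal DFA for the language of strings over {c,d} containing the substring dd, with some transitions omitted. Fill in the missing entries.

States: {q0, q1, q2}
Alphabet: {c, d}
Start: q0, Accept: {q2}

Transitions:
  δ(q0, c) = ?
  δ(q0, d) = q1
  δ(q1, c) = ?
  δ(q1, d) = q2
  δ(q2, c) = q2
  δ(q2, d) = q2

From the language and accept set, identify what each state tracks — q0: no progress toward dd; q1: one trailing d; q2: substring dd seen.
Each missing δ(q, a) is the state matching the new tracked value after reading a.
δ(q0, c) = q0; δ(q1, c) = q0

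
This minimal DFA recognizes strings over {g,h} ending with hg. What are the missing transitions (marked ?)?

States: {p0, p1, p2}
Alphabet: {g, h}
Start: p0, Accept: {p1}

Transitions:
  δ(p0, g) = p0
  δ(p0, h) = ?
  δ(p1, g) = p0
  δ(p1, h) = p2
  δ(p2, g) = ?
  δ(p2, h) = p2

From the language and accept set, identify what each state tracks — p0: no suffix match; p1: suffix is hg; p2: one trailing h.
Each missing δ(q, a) is the state matching the new tracked value after reading a.
δ(p0, h) = p2; δ(p2, g) = p1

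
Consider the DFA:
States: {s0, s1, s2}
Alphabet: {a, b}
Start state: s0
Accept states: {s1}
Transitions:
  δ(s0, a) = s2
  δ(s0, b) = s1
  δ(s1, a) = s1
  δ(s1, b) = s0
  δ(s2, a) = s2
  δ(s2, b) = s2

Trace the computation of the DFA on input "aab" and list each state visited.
read 'a': s0 → s2
  read 'a': s2 → s2
  read 'b': s2 → s2
s0 -> s2 -> s2 -> s2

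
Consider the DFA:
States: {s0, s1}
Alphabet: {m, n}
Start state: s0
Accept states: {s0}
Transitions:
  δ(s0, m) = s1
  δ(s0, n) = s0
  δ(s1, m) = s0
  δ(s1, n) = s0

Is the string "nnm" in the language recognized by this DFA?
Processing string "nnm":
  s0 --n--> s0
  s0 --n--> s0
  s0 --m--> s1
Final state: s1
Accept states: {s0}
No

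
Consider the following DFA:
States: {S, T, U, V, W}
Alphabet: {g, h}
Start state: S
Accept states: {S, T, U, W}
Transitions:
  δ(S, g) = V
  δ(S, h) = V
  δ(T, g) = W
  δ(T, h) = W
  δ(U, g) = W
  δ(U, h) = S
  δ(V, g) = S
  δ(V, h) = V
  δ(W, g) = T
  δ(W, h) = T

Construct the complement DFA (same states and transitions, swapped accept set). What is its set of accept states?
Complement accept states = All states \ Original accept states
= {S, T, U, V, W} \ {S, T, U, W}
{V}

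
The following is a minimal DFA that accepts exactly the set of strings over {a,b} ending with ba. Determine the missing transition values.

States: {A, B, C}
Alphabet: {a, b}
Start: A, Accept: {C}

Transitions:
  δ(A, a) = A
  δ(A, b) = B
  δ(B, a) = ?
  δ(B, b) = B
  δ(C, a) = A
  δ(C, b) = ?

From the language and accept set, identify what each state tracks — A: no suffix match; B: one trailing b; C: suffix is ba.
Each missing δ(q, a) is the state matching the new tracked value after reading a.
δ(B, a) = C; δ(C, b) = B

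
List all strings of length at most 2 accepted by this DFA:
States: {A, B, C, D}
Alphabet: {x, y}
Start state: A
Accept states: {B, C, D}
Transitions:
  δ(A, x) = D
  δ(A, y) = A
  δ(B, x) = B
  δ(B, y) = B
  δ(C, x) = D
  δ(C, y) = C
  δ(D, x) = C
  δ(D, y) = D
x, xx, xy, yx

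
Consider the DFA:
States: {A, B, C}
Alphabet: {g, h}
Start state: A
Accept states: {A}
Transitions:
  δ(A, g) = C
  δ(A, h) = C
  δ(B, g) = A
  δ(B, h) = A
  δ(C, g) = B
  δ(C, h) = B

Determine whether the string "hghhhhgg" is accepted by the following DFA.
Processing string "hghhhhgg":
  A --h--> C
  C --g--> B
  B --h--> A
  A --h--> C
  C --h--> B
  B --h--> A
  A --g--> C
  C --g--> B
Final state: B
Accept states: {A}
No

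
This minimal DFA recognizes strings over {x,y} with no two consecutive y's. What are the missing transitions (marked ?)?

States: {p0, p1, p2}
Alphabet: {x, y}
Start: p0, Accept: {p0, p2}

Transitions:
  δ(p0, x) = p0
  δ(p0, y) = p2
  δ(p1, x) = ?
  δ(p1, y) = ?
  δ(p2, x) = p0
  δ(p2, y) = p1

From the language and accept set, identify what each state tracks — p0: last symbol not y (ok); p1: saw yy (dead); p2: last symbol y (ok).
Each missing δ(q, a) is the state matching the new tracked value after reading a.
δ(p1, x) = p1; δ(p1, y) = p1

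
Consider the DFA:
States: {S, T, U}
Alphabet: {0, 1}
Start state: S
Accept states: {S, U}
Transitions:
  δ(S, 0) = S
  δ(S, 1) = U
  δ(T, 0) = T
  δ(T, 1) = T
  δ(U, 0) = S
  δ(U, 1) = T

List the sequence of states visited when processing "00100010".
read '0': S → S
  read '0': S → S
  read '1': S → U
  read '0': U → S
  read '0': S → S
  read '0': S → S
  read '1': S → U
  read '0': U → S
S -> S -> S -> U -> S -> S -> S -> U -> S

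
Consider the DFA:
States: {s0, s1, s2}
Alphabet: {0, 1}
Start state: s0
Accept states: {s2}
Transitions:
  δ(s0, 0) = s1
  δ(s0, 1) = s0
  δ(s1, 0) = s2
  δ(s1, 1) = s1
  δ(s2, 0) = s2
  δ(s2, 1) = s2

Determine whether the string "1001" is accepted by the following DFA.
Processing string "1001":
  s0 --1--> s0
  s0 --0--> s1
  s1 --0--> s2
  s2 --1--> s2
Final state: s2
Accept states: {s2}
Yes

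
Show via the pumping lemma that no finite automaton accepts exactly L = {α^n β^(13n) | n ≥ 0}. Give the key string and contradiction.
Assume L is regular with pumping length p. Idea: pumping the α-block breaks the 1:13 ratio.
Choose s = α^p β^(13p) (length 14p ≥ p). By the pumping lemma, s = xyz with |xy| ≤ p, |y| > 0, so y = α^k with k ≥ 1. Then xy²z = α^(p+k) β^(13p). For this to be in L we would need 13p = 13(p+k), i.e. 13k = 0, contradicting k ≥ 1. So xy²z ∉ L.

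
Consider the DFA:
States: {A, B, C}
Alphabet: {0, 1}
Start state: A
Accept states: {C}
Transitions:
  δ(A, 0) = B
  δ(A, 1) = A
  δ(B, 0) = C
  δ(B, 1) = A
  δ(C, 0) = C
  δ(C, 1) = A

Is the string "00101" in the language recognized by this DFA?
Processing string "00101":
  A --0--> B
  B --0--> C
  C --1--> A
  A --0--> B
  B --1--> A
Final state: A
Accept states: {C}
No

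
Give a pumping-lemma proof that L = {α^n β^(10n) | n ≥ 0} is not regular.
Assume L is regular with pumping length p. Idea: pumping the α-block breaks the 1:10 ratio.
Choose s = α^p β^(10p) (length 11p ≥ p). By the pumping lemma, s = xyz with |xy| ≤ p, |y| > 0, so y = α^k with k ≥ 1. Then xy²z = α^(p+k) β^(10p). For this to be in L we would need 10p = 10(p+k), i.e. 10k = 0, contradicting k ≥ 1. So xy²z ∉ L.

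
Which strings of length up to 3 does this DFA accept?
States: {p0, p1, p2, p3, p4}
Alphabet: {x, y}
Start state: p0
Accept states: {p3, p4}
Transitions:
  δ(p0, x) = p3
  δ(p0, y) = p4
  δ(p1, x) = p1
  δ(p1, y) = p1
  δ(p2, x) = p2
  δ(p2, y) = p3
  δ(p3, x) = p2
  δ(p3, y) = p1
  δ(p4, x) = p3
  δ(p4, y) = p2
x, y, yx, xxy, yyy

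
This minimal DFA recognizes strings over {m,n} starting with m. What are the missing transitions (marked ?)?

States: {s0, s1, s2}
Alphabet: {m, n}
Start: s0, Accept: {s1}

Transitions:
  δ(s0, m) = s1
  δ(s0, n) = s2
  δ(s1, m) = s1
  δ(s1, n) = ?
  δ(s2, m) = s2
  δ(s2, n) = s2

From the language and accept set, identify what each state tracks — s0: no input read; s1: started with m; s2: started with n (dead).
Each missing δ(q, a) is the state matching the new tracked value after reading a.
δ(s1, n) = s1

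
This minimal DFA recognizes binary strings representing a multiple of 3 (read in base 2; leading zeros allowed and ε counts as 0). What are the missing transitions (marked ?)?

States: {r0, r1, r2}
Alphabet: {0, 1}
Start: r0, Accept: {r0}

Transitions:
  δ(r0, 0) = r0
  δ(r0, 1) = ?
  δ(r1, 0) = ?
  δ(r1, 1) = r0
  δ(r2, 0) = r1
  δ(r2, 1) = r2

From the language and accept set, identify what each state tracks — r0: value ≡ 0 (mod 3); r1: value ≡ 1 (mod 3); r2: value ≡ 2 (mod 3).
Each missing δ(q, a) is the state matching the new tracked value after reading a.
δ(r0, 1) = r1; δ(r1, 0) = r2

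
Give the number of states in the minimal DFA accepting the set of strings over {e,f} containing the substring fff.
By Myhill–Nerode, count the distinguishable equivalence classes: 4 classes — one per longest suffix of the input that is a prefix of 'fff' (lengths 0 through 2), plus an absorbing 'already seen fff' class.
4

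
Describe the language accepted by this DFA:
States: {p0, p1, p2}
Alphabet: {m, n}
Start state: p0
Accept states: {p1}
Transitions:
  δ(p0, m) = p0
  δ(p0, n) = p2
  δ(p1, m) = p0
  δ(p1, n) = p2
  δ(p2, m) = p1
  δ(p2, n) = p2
Testing a few strings:
  'nnm' → accept
  'mnn' → reject
  'n' → reject
  'nnmn' → reject
State roles: p0=no suffix match; p1=suffix is nm; p2=one trailing n
All strings over {m,n} ending with nm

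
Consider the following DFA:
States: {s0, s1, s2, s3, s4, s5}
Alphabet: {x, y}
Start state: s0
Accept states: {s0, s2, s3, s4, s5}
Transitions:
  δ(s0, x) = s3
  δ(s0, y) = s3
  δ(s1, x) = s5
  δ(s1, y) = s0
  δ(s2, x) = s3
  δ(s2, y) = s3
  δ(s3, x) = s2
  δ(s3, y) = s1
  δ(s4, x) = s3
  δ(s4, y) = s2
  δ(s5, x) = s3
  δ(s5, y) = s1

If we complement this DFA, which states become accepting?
Complement accept states = All states \ Original accept states
= {s0, s1, s2, s3, s4, s5} \ {s0, s2, s3, s4, s5}
{s1}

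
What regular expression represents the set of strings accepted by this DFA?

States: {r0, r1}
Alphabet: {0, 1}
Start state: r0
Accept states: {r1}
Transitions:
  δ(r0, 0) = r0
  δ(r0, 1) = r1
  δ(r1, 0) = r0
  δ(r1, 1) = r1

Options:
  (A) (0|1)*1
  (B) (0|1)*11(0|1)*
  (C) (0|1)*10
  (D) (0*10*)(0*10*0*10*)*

Check each option against the DFA on short strings; one disagreement eliminates an option:
  (A) (0|1)*1: agrees with the DFA on every string of length ≤ 6
  (B) (0|1)*11(0|1)*: on '1' the DFA goes r0 → r1 and accepts (r1 ∈ Accept), but the regex does not match it → eliminate
  (C) (0|1)*10: on '1' the DFA goes r0 → r1 and accepts (r1 ∈ Accept), but the regex does not match it → eliminate
  (D) (0*10*)(0*10*0*10*)*: on '10' the DFA goes r0 → r1 → r0 and rejects (r0 ∉ Accept), but the regex matches it → eliminate
Only (A) is consistent with the DFA.
(A) (0|1)*1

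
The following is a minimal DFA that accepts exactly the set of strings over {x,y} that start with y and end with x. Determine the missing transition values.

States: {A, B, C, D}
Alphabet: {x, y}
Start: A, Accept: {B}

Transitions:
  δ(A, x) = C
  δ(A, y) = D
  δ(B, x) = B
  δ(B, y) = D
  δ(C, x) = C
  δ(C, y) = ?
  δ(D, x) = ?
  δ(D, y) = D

From the language and accept set, identify what each state tracks — A: no input read; B: started with y, last symbol x; C: started with x (dead); D: started with y, last symbol y.
Each missing δ(q, a) is the state matching the new tracked value after reading a.
δ(C, y) = C; δ(D, x) = B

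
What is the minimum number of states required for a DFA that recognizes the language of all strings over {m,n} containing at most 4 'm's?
By Myhill–Nerode, count the distinguishable equivalence classes: 6 classes — having seen 0, 1, …, 4, or >4 copies of 'm'; counts 0 through 4 are accepting and >4 is dead.
6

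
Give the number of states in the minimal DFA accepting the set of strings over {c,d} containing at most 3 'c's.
By Myhill–Nerode, count the distinguishable equivalence classes: 5 classes — having seen 0, 1, …, 3, or >3 copies of 'c'; counts 0 through 3 are accepting and >3 is dead.
5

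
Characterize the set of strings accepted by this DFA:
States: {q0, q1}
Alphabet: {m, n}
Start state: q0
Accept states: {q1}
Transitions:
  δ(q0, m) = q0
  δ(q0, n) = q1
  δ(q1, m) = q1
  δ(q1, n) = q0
Testing a few strings:
  'n' → accept
  'nmn' → reject
  'nnn' → accept
  'nn' → reject
State roles: q0=even number of n's so far; q1=odd number of n's so far
All strings over {m,n} with an odd number of n's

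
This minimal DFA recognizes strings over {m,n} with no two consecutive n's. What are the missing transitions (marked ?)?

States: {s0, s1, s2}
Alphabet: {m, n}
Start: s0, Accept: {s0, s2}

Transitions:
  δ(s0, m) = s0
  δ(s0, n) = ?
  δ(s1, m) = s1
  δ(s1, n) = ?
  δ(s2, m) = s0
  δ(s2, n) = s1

From the language and accept set, identify what each state tracks — s0: last symbol not n (ok); s1: saw nn (dead); s2: last symbol n (ok).
Each missing δ(q, a) is the state matching the new tracked value after reading a.
δ(s0, n) = s2; δ(s1, n) = s1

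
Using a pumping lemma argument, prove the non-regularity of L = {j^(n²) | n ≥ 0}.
Assume L is regular with pumping length p. Idea: pumping adds a fixed amount, but gaps between consecutive squares grow.
Choose s = j^(p²) (length p² ≥ p). By the pumping lemma, s = xyz with |xy| ≤ p, |y| > 0, so |y| = k with 1 ≤ k ≤ p. Then |xy²z| = p²+k. Since p² < p²+k ≤ p²+p < (p+1)², the length p²+k lies strictly between consecutive squares, so it is not a perfect square and xy²z ∉ L.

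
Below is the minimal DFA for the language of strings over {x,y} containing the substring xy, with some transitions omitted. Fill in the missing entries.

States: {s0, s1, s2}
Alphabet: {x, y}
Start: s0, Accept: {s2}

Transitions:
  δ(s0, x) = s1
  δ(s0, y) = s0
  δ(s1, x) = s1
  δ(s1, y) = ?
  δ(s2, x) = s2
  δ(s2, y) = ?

From the language and accept set, identify what each state tracks — s0: no x seen yet; s1: seen a x, waiting for y; s2: substring xy seen.
Each missing δ(q, a) is the state matching the new tracked value after reading a.
δ(s1, y) = s2; δ(s2, y) = s2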